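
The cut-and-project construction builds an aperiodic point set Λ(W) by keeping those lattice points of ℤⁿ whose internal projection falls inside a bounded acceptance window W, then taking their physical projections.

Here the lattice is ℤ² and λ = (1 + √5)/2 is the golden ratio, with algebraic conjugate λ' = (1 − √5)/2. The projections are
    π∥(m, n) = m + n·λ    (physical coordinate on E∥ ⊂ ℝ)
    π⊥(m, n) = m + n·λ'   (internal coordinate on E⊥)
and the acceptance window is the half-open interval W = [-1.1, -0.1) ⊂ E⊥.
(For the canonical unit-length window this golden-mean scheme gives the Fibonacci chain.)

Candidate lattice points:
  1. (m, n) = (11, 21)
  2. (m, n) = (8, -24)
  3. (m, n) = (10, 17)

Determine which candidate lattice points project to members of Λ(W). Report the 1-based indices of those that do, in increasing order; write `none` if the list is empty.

3

Numerically λ ≈ 1.61803 and λ' = −1/λ ≈ -0.61803.
#1 (11,21): internal coord 11 + (21)·λ' = -1.97871; -1.97871 ∉ [-1.1, -0.1) → out
#2 (8,-24): internal coord 8 + (-24)·λ' = +22.83282; +22.83282 ∉ [-1.1, -0.1) → out
#3 (10,17): internal coord 10 + (17)·λ' = -0.50658; -0.50658 ∈ [-1.1, -0.1) → IN Λ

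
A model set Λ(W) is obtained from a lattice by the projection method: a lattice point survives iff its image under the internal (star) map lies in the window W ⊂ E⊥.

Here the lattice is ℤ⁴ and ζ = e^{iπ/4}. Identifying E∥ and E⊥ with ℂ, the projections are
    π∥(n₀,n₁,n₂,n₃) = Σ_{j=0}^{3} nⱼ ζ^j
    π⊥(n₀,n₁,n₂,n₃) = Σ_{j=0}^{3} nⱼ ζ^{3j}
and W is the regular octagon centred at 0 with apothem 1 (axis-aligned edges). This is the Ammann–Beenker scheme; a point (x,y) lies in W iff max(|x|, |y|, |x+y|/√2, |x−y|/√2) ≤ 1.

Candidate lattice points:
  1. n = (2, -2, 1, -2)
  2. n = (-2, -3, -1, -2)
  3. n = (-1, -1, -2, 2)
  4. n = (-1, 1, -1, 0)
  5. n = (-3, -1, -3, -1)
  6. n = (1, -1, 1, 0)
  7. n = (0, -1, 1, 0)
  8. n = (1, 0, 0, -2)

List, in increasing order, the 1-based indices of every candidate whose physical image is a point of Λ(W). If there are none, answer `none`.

none

π⊥(n) = n₀ + n₁ζ³ + n₂ζ⁶ + n₃ζ⁹ where ζ = e^{iπ/4}.
candidate 1: n = (2, -2, 1, -2) → π⊥ ≈ (+2.000000, -3.828427); max(|x|,|y|,|x±y|/√2) = 4.121320 > 1 ⇒ ∉ W
candidate 2: n = (-2, -3, -1, -2) → π⊥ ≈ (-1.292893, -2.535534); max(|x|,|y|,|x±y|/√2) = 2.707107 > 1 ⇒ ∉ W
candidate 3: n = (-1, -1, -2, 2) → π⊥ ≈ (+1.121320, +2.707107); max(|x|,|y|,|x±y|/√2) = 2.707107 > 1 ⇒ ∉ W
candidate 4: n = (-1, 1, -1, 0) → π⊥ ≈ (-1.707107, +1.707107); max(|x|,|y|,|x±y|/√2) = 2.414214 > 1 ⇒ ∉ W
candidate 5: n = (-3, -1, -3, -1) → π⊥ ≈ (-3.000000, +1.585786); max(|x|,|y|,|x±y|/√2) = 3.242641 > 1 ⇒ ∉ W
candidate 6: n = (1, -1, 1, 0) → π⊥ ≈ (+1.707107, -1.707107); max(|x|,|y|,|x±y|/√2) = 2.414214 > 1 ⇒ ∉ W
candidate 7: n = (0, -1, 1, 0) → π⊥ ≈ (+0.707107, -1.707107); max(|x|,|y|,|x±y|/√2) = 1.707107 > 1 ⇒ ∉ W
candidate 8: n = (1, 0, 0, -2) → π⊥ ≈ (-0.414214, -1.414214); max(|x|,|y|,|x±y|/√2) = 1.414214 > 1 ⇒ ∉ W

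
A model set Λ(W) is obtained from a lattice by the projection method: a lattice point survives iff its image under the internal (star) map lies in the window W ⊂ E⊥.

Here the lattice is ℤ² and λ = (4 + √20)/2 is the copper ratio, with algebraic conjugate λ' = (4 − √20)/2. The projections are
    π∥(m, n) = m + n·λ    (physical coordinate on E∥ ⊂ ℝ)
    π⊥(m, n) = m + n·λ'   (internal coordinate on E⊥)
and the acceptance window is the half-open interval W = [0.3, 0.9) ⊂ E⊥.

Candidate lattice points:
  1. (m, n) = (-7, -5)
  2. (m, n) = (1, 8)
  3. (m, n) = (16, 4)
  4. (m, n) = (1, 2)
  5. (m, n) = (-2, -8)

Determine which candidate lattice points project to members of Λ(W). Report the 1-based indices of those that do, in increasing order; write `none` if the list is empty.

4

Numerically λ ≈ 4.236068 and λ' = −1/λ ≈ -0.236068.
candidate 1: (m,n)=(-7,-5) → π∥ = -7-5·λ ≈ -28.180340, π⊥ = -7-5·λ' ≈ -5.819660 ∉ [0.3, 0.9) ⇒ out
candidate 2: (m,n)=(1,8) → π∥ = 1+8·λ ≈ 34.888544, π⊥ = 1+8·λ' ≈ -0.888544 ∉ [0.3, 0.9) ⇒ out
candidate 3: (m,n)=(16,4) → π∥ = 16+4·λ ≈ 32.944272, π⊥ = 16+4·λ' ≈ 15.055728 ∉ [0.3, 0.9) ⇒ out
candidate 4: (m,n)=(1,2) → π∥ = 1+2·λ ≈ 9.472136, π⊥ = 1+2·λ' ≈ 0.527864 ∈ [0.3, 0.9) ⇒ IN Λ
candidate 5: (m,n)=(-2,-8) → π∥ = -2-8·λ ≈ -35.888544, π⊥ = -2-8·λ' ≈ -0.111456 ∉ [0.3, 0.9) ⇒ out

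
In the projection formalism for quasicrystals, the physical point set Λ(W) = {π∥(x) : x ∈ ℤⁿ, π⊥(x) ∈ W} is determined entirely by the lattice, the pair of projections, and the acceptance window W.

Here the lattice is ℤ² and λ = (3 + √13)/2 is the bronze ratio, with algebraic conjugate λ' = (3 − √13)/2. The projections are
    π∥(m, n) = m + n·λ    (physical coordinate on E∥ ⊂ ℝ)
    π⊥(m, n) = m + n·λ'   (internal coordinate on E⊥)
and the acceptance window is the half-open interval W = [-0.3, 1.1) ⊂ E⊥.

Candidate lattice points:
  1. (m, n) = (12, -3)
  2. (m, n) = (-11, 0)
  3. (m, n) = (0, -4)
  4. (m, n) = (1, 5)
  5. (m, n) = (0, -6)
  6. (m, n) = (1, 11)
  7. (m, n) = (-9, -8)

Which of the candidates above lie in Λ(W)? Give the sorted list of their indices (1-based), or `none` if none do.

none

λ' = (3−√13)/2 ≈ -0.3028.
candidate 1: (m,n)=(12,-3) → π∥ = 12-3·λ ≈ 2.0917, π⊥ = 12-3·λ' ≈ 12.9083 ∉ [-0.3, 1.1) ⇒ out
candidate 2: (m,n)=(-11,0) → π∥ = -11+0·λ ≈ -11.0000, π⊥ = -11+0·λ' ≈ -11.0000 ∉ [-0.3, 1.1) ⇒ out
candidate 3: (m,n)=(0,-4) → π∥ = 0-4·λ ≈ -13.2111, π⊥ = 0-4·λ' ≈ 1.2111 ∉ [-0.3, 1.1) ⇒ out
candidate 4: (m,n)=(1,5) → π∥ = 1+5·λ ≈ 17.5139, π⊥ = 1+5·λ' ≈ -0.5139 ∉ [-0.3, 1.1) ⇒ out
candidate 5: (m,n)=(0,-6) → π∥ = 0-6·λ ≈ -19.8167, π⊥ = 0-6·λ' ≈ 1.8167 ∉ [-0.3, 1.1) ⇒ out
candidate 6: (m,n)=(1,11) → π∥ = 1+11·λ ≈ 37.3305, π⊥ = 1+11·λ' ≈ -2.3305 ∉ [-0.3, 1.1) ⇒ out
candidate 7: (m,n)=(-9,-8) → π∥ = -9-8·λ ≈ -35.4222, π⊥ = -9-8·λ' ≈ -6.5778 ∉ [-0.3, 1.1) ⇒ out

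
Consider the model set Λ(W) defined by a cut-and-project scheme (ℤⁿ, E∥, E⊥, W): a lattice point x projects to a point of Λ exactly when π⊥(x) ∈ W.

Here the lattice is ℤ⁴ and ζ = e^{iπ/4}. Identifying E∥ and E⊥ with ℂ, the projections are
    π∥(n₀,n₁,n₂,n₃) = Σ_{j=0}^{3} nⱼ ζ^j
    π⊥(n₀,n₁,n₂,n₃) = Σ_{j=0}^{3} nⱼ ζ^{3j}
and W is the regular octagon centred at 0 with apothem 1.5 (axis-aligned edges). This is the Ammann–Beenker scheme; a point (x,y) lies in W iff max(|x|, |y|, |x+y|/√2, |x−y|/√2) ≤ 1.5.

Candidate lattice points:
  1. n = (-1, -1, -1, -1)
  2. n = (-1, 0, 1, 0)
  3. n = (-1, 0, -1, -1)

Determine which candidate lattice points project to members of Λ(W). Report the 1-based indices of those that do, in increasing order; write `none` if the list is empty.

π⊥(n) = n₀ + n₁ζ³ + n₂ζ⁶ + n₃ζ⁹ where ζ = e^{iπ/4}.
#1 (-1, -1, -1, -1): internal (-1.0000, -0.4142); octagon support 1.0000 vs apothem 1.5 → ∈ W
#2 (-1, 0, 1, 0): internal (-1.0000, -1.0000); octagon support 1.4142 vs apothem 1.5 → ∈ W
#3 (-1, 0, -1, -1): internal (-1.7071, 0.2929); octagon support 1.7071 vs apothem 1.5 → ∉ W

1, 2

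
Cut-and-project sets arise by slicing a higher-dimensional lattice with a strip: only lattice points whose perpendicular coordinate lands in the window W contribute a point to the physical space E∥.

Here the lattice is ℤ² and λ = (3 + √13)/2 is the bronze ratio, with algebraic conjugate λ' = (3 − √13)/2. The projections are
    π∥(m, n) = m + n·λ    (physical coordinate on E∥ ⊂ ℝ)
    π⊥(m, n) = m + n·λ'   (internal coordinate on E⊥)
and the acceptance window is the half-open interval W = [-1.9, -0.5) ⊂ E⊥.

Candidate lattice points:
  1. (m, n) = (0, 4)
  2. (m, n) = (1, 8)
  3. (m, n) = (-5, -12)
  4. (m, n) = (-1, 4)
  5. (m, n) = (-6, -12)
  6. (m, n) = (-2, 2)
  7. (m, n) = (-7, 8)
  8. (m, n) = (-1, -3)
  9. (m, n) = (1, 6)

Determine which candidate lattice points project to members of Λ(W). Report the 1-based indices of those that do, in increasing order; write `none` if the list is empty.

Compute λ' = (3−√13)/2 = -0.302776, so π⊥(m,n) = m -0.302776·n.
[1] lift (0,4): star map gives -1.211103; window check -1.9 ≤ -1.211103 < -0.5 is true → IN Λ
[2] lift (1,8): star map gives -1.422205; window check -1.9 ≤ -1.422205 < -0.5 is true → IN Λ
[3] lift (-5,-12): star map gives -1.366692; window check -1.9 ≤ -1.366692 < -0.5 is true → IN Λ
[4] lift (-1,4): star map gives -2.211103; window check -1.9 ≤ -2.211103 < -0.5 is false → out
[5] lift (-6,-12): star map gives -2.366692; window check -1.9 ≤ -2.366692 < -0.5 is false → out
[6] lift (-2,2): star map gives -2.605551; window check -1.9 ≤ -2.605551 < -0.5 is false → out
[7] lift (-7,8): star map gives -9.422205; window check -1.9 ≤ -9.422205 < -0.5 is false → out
[8] lift (-1,-3): star map gives -0.091673; window check -1.9 ≤ -0.091673 < -0.5 is false → out
[9] lift (1,6): star map gives -0.816654; window check -1.9 ≤ -0.816654 < -0.5 is true → IN Λ

1, 2, 3, 9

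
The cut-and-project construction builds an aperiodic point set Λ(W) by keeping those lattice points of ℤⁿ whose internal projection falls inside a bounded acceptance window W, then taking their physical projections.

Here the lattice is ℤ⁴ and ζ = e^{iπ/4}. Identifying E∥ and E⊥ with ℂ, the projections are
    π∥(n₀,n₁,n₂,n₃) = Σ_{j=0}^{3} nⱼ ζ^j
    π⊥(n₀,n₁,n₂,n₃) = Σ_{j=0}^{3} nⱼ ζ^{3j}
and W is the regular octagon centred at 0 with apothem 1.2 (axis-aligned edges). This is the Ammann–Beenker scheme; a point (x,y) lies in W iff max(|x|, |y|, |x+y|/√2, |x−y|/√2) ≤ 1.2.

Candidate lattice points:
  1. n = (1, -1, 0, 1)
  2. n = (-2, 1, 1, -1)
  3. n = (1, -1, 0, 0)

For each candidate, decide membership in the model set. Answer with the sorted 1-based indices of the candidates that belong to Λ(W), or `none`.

none

π⊥(n) = n₀ + n₁ζ³ + n₂ζ⁶ + n₃ζ⁹ where ζ = e^{iπ/4}.
candidate 1: n = (1, -1, 0, 1) → π⊥ ≈ (+2.4142, +0.0000); max(|x|,|y|,|x±y|/√2) = 2.4142 > 1.2 ⇒ ∉ W
candidate 2: n = (-2, 1, 1, -1) → π⊥ ≈ (-3.4142, -1.0000); max(|x|,|y|,|x±y|/√2) = 3.4142 > 1.2 ⇒ ∉ W
candidate 3: n = (1, -1, 0, 0) → π⊥ ≈ (+1.7071, -0.7071); max(|x|,|y|,|x±y|/√2) = 1.7071 > 1.2 ⇒ ∉ W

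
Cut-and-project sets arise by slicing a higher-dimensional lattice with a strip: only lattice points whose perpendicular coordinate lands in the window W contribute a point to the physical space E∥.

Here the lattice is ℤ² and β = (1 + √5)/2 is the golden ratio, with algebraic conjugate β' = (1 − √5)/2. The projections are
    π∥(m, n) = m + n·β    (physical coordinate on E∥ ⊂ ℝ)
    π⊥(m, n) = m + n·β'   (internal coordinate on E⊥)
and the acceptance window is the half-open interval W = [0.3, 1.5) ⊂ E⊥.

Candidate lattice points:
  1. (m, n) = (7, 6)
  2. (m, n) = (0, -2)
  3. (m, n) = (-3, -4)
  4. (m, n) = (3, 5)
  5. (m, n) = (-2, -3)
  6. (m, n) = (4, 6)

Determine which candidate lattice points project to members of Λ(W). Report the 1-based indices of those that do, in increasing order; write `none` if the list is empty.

β' = (1−√5)/2 ≈ -0.61803.
#1 (7,6): internal coord 7 + (6)·β' = +3.29180; +3.29180 ∉ [0.3, 1.5) → out
#2 (0,-2): internal coord 0 + (-2)·β' = +1.23607; +1.23607 ∈ [0.3, 1.5) → IN Λ
#3 (-3,-4): internal coord -3 + (-4)·β' = -0.52786; -0.52786 ∉ [0.3, 1.5) → out
#4 (3,5): internal coord 3 + (5)·β' = -0.09017; -0.09017 ∉ [0.3, 1.5) → out
#5 (-2,-3): internal coord -2 + (-3)·β' = -0.14590; -0.14590 ∉ [0.3, 1.5) → out
#6 (4,6): internal coord 4 + (6)·β' = +0.29180; +0.29180 ∉ [0.3, 1.5) → out

2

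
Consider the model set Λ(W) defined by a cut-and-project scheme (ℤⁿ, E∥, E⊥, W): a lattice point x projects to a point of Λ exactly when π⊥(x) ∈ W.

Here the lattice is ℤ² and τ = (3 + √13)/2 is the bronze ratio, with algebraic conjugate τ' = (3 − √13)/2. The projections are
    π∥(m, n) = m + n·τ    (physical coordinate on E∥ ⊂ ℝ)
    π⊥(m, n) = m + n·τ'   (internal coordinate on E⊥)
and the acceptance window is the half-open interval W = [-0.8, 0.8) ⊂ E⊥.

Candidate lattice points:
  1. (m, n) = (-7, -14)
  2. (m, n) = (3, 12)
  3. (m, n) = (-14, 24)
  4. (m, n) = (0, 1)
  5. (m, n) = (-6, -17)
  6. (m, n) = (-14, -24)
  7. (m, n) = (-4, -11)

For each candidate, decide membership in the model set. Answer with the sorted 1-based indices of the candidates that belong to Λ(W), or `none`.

2, 4, 7

τ' = (3−√13)/2 ≈ -0.3028.
candidate 1: (m,n)=(-7,-14) → π∥ = -7-14·τ ≈ -53.2389, π⊥ = -7-14·τ' ≈ -2.7611 ∉ [-0.8, 0.8) ⇒ out
candidate 2: (m,n)=(3,12) → π∥ = 3+12·τ ≈ 42.6333, π⊥ = 3+12·τ' ≈ -0.6333 ∈ [-0.8, 0.8) ⇒ IN Λ
candidate 3: (m,n)=(-14,24) → π∥ = -14+24·τ ≈ 65.2666, π⊥ = -14+24·τ' ≈ -21.2666 ∉ [-0.8, 0.8) ⇒ out
candidate 4: (m,n)=(0,1) → π∥ = 0+1·τ ≈ 3.3028, π⊥ = 0+1·τ' ≈ -0.3028 ∈ [-0.8, 0.8) ⇒ IN Λ
candidate 5: (m,n)=(-6,-17) → π∥ = -6-17·τ ≈ -62.1472, π⊥ = -6-17·τ' ≈ -0.8528 ∉ [-0.8, 0.8) ⇒ out
candidate 6: (m,n)=(-14,-24) → π∥ = -14-24·τ ≈ -93.2666, π⊥ = -14-24·τ' ≈ -6.7334 ∉ [-0.8, 0.8) ⇒ out
candidate 7: (m,n)=(-4,-11) → π∥ = -4-11·τ ≈ -40.3305, π⊥ = -4-11·τ' ≈ -0.6695 ∈ [-0.8, 0.8) ⇒ IN Λ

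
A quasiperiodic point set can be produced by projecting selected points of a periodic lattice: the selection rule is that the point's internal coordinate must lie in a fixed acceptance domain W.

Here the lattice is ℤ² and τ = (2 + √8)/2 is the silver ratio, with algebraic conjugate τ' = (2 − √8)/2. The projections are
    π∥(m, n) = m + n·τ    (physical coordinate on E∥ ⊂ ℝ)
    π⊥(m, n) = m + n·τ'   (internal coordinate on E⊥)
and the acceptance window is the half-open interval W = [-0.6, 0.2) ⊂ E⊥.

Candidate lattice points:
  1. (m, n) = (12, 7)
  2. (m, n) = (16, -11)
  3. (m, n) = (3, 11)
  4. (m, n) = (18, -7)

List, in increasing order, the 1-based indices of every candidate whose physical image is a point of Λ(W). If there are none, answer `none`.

Numerically τ ≈ 2.41421 and τ' = −1/τ ≈ -0.41421.
[1] lift (12,7): star map gives 9.10051; window check -0.6 ≤ 9.10051 < 0.2 is false → out
[2] lift (16,-11): star map gives 20.55635; window check -0.6 ≤ 20.55635 < 0.2 is false → out
[3] lift (3,11): star map gives -1.55635; window check -0.6 ≤ -1.55635 < 0.2 is false → out
[4] lift (18,-7): star map gives 20.89949; window check -0.6 ≤ 20.89949 < 0.2 is false → out

none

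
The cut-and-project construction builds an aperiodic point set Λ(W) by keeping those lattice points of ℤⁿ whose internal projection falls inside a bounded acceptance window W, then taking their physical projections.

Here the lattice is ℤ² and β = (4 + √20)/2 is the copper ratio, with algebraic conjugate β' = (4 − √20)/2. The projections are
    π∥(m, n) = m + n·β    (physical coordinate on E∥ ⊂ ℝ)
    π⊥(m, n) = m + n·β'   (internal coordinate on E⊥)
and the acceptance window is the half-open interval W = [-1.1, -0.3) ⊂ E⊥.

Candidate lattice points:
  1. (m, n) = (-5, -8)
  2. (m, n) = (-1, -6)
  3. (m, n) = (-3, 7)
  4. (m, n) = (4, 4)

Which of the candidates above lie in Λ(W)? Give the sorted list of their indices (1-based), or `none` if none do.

none

Compute β' = (4−√20)/2 = -0.236068, so π⊥(m,n) = m -0.236068·n.
#1 (-5,-8): internal coord -5 + (-8)·β' = -3.111456; -3.111456 ∉ [-1.1, -0.3) → out
#2 (-1,-6): internal coord -1 + (-6)·β' = +0.416408; +0.416408 ∉ [-1.1, -0.3) → out
#3 (-3,7): internal coord -3 + (7)·β' = -4.652476; -4.652476 ∉ [-1.1, -0.3) → out
#4 (4,4): internal coord 4 + (4)·β' = +3.055728; +3.055728 ∉ [-1.1, -0.3) → out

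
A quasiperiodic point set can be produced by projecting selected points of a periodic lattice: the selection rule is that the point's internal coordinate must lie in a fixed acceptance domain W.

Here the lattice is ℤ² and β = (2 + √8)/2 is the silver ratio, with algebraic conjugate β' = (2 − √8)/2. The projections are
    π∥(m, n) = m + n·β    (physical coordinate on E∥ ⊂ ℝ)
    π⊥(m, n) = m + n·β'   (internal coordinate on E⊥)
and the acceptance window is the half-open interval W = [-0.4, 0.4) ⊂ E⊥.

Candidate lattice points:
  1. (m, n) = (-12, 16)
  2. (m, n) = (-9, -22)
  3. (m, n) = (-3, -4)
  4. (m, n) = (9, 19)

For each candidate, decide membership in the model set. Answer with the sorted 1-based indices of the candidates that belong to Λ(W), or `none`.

2

Numerically β ≈ 2.4142 and β' = −1/β ≈ -0.4142.
#1 (-12,16): internal coord -12 + (16)·β' = -18.6274; -18.6274 ∉ [-0.4, 0.4) → out
#2 (-9,-22): internal coord -9 + (-22)·β' = +0.1127; +0.1127 ∈ [-0.4, 0.4) → IN Λ
#3 (-3,-4): internal coord -3 + (-4)·β' = -1.3431; -1.3431 ∉ [-0.4, 0.4) → out
#4 (9,19): internal coord 9 + (19)·β' = +1.1299; +1.1299 ∉ [-0.4, 0.4) → out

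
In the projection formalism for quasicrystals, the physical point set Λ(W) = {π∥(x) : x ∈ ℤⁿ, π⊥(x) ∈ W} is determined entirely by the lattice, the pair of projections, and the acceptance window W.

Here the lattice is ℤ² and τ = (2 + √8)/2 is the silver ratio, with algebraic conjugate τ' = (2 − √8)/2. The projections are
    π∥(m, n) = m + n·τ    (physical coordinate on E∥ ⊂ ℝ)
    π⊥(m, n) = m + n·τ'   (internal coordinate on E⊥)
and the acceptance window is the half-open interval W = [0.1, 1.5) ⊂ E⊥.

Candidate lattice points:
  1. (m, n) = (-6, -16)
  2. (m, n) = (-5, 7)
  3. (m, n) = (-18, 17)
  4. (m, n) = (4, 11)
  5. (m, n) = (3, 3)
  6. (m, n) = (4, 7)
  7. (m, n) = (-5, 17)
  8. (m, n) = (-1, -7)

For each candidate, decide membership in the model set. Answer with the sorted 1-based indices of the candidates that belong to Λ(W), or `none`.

Compute τ' = (2−√8)/2 = -0.4142, so π⊥(m,n) = m -0.4142·n.
candidate 1: (m,n)=(-6,-16) → π∥ = -6-16·τ ≈ -44.6274, π⊥ = -6-16·τ' ≈ 0.6274 ∈ [0.1, 1.5) ⇒ IN Λ
candidate 2: (m,n)=(-5,7) → π∥ = -5+7·τ ≈ 11.8995, π⊥ = -5+7·τ' ≈ -7.8995 ∉ [0.1, 1.5) ⇒ out
candidate 3: (m,n)=(-18,17) → π∥ = -18+17·τ ≈ 23.0416, π⊥ = -18+17·τ' ≈ -25.0416 ∉ [0.1, 1.5) ⇒ out
candidate 4: (m,n)=(4,11) → π∥ = 4+11·τ ≈ 30.5563, π⊥ = 4+11·τ' ≈ -0.5563 ∉ [0.1, 1.5) ⇒ out
candidate 5: (m,n)=(3,3) → π∥ = 3+3·τ ≈ 10.2426, π⊥ = 3+3·τ' ≈ 1.7574 ∉ [0.1, 1.5) ⇒ out
candidate 6: (m,n)=(4,7) → π∥ = 4+7·τ ≈ 20.8995, π⊥ = 4+7·τ' ≈ 1.1005 ∈ [0.1, 1.5) ⇒ IN Λ
candidate 7: (m,n)=(-5,17) → π∥ = -5+17·τ ≈ 36.0416, π⊥ = -5+17·τ' ≈ -12.0416 ∉ [0.1, 1.5) ⇒ out
candidate 8: (m,n)=(-1,-7) → π∥ = -1-7·τ ≈ -17.8995, π⊥ = -1-7·τ' ≈ 1.8995 ∉ [0.1, 1.5) ⇒ out

1, 6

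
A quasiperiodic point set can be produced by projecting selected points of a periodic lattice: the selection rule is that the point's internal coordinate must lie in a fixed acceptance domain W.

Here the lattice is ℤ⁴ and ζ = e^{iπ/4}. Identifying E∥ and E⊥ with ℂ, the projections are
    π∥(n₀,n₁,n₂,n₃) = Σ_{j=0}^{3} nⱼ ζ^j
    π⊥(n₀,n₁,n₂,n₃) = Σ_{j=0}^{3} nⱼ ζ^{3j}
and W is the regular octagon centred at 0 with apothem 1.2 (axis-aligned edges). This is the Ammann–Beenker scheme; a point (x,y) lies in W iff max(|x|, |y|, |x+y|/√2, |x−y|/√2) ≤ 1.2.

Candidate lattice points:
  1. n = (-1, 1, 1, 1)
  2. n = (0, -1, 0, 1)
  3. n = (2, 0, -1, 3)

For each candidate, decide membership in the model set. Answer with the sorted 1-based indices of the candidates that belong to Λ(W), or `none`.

π⊥(n) = n₀ + n₁ζ³ + n₂ζ⁶ + n₃ζ⁹ where ζ = e^{iπ/4}.
#1 (-1, 1, 1, 1): internal (-1.000000, 0.414214); octagon support 1.000000 vs apothem 1.2 → ∈ W
#2 (0, -1, 0, 1): internal (1.414214, 0.000000); octagon support 1.414214 vs apothem 1.2 → ∉ W
#3 (2, 0, -1, 3): internal (4.121320, 3.121320); octagon support 5.121320 vs apothem 1.2 → ∉ W

1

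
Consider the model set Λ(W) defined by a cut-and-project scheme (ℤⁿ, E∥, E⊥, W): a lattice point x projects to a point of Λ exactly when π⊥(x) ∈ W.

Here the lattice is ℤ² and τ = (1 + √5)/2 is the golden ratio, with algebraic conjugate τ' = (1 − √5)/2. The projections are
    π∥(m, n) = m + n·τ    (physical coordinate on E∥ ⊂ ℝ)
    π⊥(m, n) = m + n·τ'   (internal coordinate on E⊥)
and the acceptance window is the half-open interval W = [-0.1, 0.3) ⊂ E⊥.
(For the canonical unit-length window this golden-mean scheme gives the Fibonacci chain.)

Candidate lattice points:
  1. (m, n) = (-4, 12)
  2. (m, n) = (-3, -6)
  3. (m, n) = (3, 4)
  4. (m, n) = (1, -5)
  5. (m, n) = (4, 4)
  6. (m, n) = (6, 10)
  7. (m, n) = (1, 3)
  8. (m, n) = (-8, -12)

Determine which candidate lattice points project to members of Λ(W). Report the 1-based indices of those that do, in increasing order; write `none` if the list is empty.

Compute τ' = (1−√5)/2 = -0.61803, so π⊥(m,n) = m -0.61803·n.
candidate 1: (m,n)=(-4,12) → π∥ = -4+12·τ ≈ 15.41641, π⊥ = -4+12·τ' ≈ -11.41641 ∉ [-0.1, 0.3) ⇒ out
candidate 2: (m,n)=(-3,-6) → π∥ = -3-6·τ ≈ -12.70820, π⊥ = -3-6·τ' ≈ 0.70820 ∉ [-0.1, 0.3) ⇒ out
candidate 3: (m,n)=(3,4) → π∥ = 3+4·τ ≈ 9.47214, π⊥ = 3+4·τ' ≈ 0.52786 ∉ [-0.1, 0.3) ⇒ out
candidate 4: (m,n)=(1,-5) → π∥ = 1-5·τ ≈ -7.09017, π⊥ = 1-5·τ' ≈ 4.09017 ∉ [-0.1, 0.3) ⇒ out
candidate 5: (m,n)=(4,4) → π∥ = 4+4·τ ≈ 10.47214, π⊥ = 4+4·τ' ≈ 1.52786 ∉ [-0.1, 0.3) ⇒ out
candidate 6: (m,n)=(6,10) → π∥ = 6+10·τ ≈ 22.18034, π⊥ = 6+10·τ' ≈ -0.18034 ∉ [-0.1, 0.3) ⇒ out
candidate 7: (m,n)=(1,3) → π∥ = 1+3·τ ≈ 5.85410, π⊥ = 1+3·τ' ≈ -0.85410 ∉ [-0.1, 0.3) ⇒ out
candidate 8: (m,n)=(-8,-12) → π∥ = -8-12·τ ≈ -27.41641, π⊥ = -8-12·τ' ≈ -0.58359 ∉ [-0.1, 0.3) ⇒ out

none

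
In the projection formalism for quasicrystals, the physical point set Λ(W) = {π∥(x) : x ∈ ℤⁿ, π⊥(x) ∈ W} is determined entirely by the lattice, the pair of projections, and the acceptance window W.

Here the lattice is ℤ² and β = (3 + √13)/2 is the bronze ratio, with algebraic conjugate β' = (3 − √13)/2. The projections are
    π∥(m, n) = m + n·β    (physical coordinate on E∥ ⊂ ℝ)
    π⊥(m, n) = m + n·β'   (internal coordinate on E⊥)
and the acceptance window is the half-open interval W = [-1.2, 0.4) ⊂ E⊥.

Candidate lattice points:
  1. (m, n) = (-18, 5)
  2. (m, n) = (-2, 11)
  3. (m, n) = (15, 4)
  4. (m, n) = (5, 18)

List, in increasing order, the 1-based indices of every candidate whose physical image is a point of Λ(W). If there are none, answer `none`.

Compute β' = (3−√13)/2 = -0.302776, so π⊥(m,n) = m -0.302776·n.
candidate 1: (m,n)=(-18,5) → π∥ = -18+5·β ≈ -1.486122, π⊥ = -18+5·β' ≈ -19.513878 ∉ [-1.2, 0.4) ⇒ out
candidate 2: (m,n)=(-2,11) → π∥ = -2+11·β ≈ 34.330532, π⊥ = -2+11·β' ≈ -5.330532 ∉ [-1.2, 0.4) ⇒ out
candidate 3: (m,n)=(15,4) → π∥ = 15+4·β ≈ 28.211103, π⊥ = 15+4·β' ≈ 13.788897 ∉ [-1.2, 0.4) ⇒ out
candidate 4: (m,n)=(5,18) → π∥ = 5+18·β ≈ 64.449961, π⊥ = 5+18·β' ≈ -0.449961 ∈ [-1.2, 0.4) ⇒ IN Λ

4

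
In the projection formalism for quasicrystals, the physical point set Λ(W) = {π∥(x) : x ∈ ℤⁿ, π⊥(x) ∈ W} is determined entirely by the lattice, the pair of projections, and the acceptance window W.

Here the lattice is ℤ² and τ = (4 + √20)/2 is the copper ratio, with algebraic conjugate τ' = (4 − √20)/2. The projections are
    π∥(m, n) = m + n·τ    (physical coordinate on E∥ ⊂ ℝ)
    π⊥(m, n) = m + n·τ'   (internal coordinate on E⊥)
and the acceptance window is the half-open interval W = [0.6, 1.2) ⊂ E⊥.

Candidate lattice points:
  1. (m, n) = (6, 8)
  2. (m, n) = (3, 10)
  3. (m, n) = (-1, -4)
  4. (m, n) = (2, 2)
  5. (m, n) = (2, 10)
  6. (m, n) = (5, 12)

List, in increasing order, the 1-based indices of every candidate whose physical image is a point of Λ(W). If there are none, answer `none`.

2

Numerically τ ≈ 4.2361 and τ' = −1/τ ≈ -0.2361.
#1 (6,8): internal coord 6 + (8)·τ' = +4.1115; +4.1115 ∉ [0.6, 1.2) → out
#2 (3,10): internal coord 3 + (10)·τ' = +0.6393; +0.6393 ∈ [0.6, 1.2) → IN Λ
#3 (-1,-4): internal coord -1 + (-4)·τ' = -0.0557; -0.0557 ∉ [0.6, 1.2) → out
#4 (2,2): internal coord 2 + (2)·τ' = +1.5279; +1.5279 ∉ [0.6, 1.2) → out
#5 (2,10): internal coord 2 + (10)·τ' = -0.3607; -0.3607 ∉ [0.6, 1.2) → out
#6 (5,12): internal coord 5 + (12)·τ' = +2.1672; +2.1672 ∉ [0.6, 1.2) → out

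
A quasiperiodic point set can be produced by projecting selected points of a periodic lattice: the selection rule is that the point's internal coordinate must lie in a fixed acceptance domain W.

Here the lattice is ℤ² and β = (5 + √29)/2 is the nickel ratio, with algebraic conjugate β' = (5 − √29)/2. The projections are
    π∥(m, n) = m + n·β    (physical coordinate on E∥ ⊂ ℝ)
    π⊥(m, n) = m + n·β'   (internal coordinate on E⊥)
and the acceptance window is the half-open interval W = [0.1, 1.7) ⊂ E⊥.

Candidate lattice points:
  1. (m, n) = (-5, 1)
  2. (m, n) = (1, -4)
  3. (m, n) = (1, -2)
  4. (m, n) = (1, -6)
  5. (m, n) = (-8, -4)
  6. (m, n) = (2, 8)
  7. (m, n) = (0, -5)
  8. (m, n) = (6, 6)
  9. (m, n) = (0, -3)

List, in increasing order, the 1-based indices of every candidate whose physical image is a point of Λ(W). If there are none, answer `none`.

β' = (5−√29)/2 ≈ -0.19258.
candidate 1: (m,n)=(-5,1) → π∥ = -5+1·β ≈ 0.19258, π⊥ = -5+1·β' ≈ -5.19258 ∉ [0.1, 1.7) ⇒ out
candidate 2: (m,n)=(1,-4) → π∥ = 1-4·β ≈ -19.77033, π⊥ = 1-4·β' ≈ 1.77033 ∉ [0.1, 1.7) ⇒ out
candidate 3: (m,n)=(1,-2) → π∥ = 1-2·β ≈ -9.38516, π⊥ = 1-2·β' ≈ 1.38516 ∈ [0.1, 1.7) ⇒ IN Λ
candidate 4: (m,n)=(1,-6) → π∥ = 1-6·β ≈ -30.15549, π⊥ = 1-6·β' ≈ 2.15549 ∉ [0.1, 1.7) ⇒ out
candidate 5: (m,n)=(-8,-4) → π∥ = -8-4·β ≈ -28.77033, π⊥ = -8-4·β' ≈ -7.22967 ∉ [0.1, 1.7) ⇒ out
candidate 6: (m,n)=(2,8) → π∥ = 2+8·β ≈ 43.54066, π⊥ = 2+8·β' ≈ 0.45934 ∈ [0.1, 1.7) ⇒ IN Λ
candidate 7: (m,n)=(0,-5) → π∥ = 0-5·β ≈ -25.96291, π⊥ = 0-5·β' ≈ 0.96291 ∈ [0.1, 1.7) ⇒ IN Λ
candidate 8: (m,n)=(6,6) → π∥ = 6+6·β ≈ 37.15549, π⊥ = 6+6·β' ≈ 4.84451 ∉ [0.1, 1.7) ⇒ out
candidate 9: (m,n)=(0,-3) → π∥ = 0-3·β ≈ -15.57775, π⊥ = 0-3·β' ≈ 0.57775 ∈ [0.1, 1.7) ⇒ IN Λ

3, 6, 7, 9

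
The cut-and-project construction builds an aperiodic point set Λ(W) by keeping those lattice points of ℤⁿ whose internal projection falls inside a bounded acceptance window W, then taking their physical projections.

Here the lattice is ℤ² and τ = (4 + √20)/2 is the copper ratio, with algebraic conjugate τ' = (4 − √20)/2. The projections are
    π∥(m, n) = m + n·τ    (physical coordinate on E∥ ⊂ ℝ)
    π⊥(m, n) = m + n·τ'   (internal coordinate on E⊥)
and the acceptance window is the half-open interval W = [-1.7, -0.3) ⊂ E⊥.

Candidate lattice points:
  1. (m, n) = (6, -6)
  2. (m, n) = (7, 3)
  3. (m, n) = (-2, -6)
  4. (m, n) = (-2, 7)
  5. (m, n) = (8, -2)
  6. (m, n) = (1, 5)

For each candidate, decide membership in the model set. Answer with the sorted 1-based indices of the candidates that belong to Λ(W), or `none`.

Compute τ' = (4−√20)/2 = -0.2361, so π⊥(m,n) = m -0.2361·n.
candidate 1: (m,n)=(6,-6) → π∥ = 6-6·τ ≈ -19.4164, π⊥ = 6-6·τ' ≈ 7.4164 ∉ [-1.7, -0.3) ⇒ out
candidate 2: (m,n)=(7,3) → π∥ = 7+3·τ ≈ 19.7082, π⊥ = 7+3·τ' ≈ 6.2918 ∉ [-1.7, -0.3) ⇒ out
candidate 3: (m,n)=(-2,-6) → π∥ = -2-6·τ ≈ -27.4164, π⊥ = -2-6·τ' ≈ -0.5836 ∈ [-1.7, -0.3) ⇒ IN Λ
candidate 4: (m,n)=(-2,7) → π∥ = -2+7·τ ≈ 27.6525, π⊥ = -2+7·τ' ≈ -3.6525 ∉ [-1.7, -0.3) ⇒ out
candidate 5: (m,n)=(8,-2) → π∥ = 8-2·τ ≈ -0.4721, π⊥ = 8-2·τ' ≈ 8.4721 ∉ [-1.7, -0.3) ⇒ out
candidate 6: (m,n)=(1,5) → π∥ = 1+5·τ ≈ 22.1803, π⊥ = 1+5·τ' ≈ -0.1803 ∉ [-1.7, -0.3) ⇒ out

3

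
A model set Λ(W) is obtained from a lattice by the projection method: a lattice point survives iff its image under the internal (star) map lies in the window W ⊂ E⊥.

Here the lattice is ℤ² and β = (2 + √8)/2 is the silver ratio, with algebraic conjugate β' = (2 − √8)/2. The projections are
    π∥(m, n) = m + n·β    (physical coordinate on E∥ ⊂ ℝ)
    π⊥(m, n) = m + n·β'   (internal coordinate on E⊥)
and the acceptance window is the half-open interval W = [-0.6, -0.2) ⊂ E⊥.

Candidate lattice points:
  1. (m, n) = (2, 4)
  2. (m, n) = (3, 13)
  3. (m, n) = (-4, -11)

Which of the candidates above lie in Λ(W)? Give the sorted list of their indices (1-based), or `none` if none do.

β' = (2−√8)/2 ≈ -0.4142.
candidate 1: (m,n)=(2,4) → π∥ = 2+4·β ≈ 11.6569, π⊥ = 2+4·β' ≈ 0.3431 ∉ [-0.6, -0.2) ⇒ out
candidate 2: (m,n)=(3,13) → π∥ = 3+13·β ≈ 34.3848, π⊥ = 3+13·β' ≈ -2.3848 ∉ [-0.6, -0.2) ⇒ out
candidate 3: (m,n)=(-4,-11) → π∥ = -4-11·β ≈ -30.5563, π⊥ = -4-11·β' ≈ 0.5563 ∉ [-0.6, -0.2) ⇒ out

none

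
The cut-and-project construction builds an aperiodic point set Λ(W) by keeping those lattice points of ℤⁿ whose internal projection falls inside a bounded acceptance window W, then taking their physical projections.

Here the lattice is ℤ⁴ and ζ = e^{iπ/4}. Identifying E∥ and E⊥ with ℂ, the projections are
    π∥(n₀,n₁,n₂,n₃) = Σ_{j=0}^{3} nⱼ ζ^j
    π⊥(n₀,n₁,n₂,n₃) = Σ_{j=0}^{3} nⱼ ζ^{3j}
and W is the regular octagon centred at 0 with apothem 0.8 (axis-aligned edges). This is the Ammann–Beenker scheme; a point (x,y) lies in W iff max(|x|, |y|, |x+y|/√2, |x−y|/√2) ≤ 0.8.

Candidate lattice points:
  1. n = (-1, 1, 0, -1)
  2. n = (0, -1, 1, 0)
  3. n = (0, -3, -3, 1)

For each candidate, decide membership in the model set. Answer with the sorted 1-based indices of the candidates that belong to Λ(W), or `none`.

π⊥(n) = n₀ + n₁ζ³ + n₂ζ⁶ + n₃ζ⁹ where ζ = e^{iπ/4}.
#1 (-1, 1, 0, -1): internal (-2.414214, 0.000000); octagon support 2.414214 vs apothem 0.8 → ∉ W
#2 (0, -1, 1, 0): internal (0.707107, -1.707107); octagon support 1.707107 vs apothem 0.8 → ∉ W
#3 (0, -3, -3, 1): internal (2.828427, 1.585786); octagon support 3.121320 vs apothem 0.8 → ∉ W

none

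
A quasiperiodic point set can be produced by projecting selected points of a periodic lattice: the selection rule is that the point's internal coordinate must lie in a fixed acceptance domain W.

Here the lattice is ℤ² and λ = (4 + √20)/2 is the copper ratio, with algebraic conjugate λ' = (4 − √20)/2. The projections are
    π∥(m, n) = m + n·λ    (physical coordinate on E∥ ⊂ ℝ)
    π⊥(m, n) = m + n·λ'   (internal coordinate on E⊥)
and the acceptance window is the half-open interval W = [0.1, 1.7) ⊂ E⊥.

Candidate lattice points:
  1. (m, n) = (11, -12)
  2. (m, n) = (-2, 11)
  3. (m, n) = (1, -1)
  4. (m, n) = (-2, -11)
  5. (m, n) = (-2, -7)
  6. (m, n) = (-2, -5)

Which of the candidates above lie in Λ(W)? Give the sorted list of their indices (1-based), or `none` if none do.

λ' = (4−√20)/2 ≈ -0.2361.
#1 (11,-12): internal coord 11 + (-12)·λ' = +13.8328; +13.8328 ∉ [0.1, 1.7) → out
#2 (-2,11): internal coord -2 + (11)·λ' = -4.5967; -4.5967 ∉ [0.1, 1.7) → out
#3 (1,-1): internal coord 1 + (-1)·λ' = +1.2361; +1.2361 ∈ [0.1, 1.7) → IN Λ
#4 (-2,-11): internal coord -2 + (-11)·λ' = +0.5967; +0.5967 ∈ [0.1, 1.7) → IN Λ
#5 (-2,-7): internal coord -2 + (-7)·λ' = -0.3475; -0.3475 ∉ [0.1, 1.7) → out
#6 (-2,-5): internal coord -2 + (-5)·λ' = -0.8197; -0.8197 ∉ [0.1, 1.7) → out

3, 4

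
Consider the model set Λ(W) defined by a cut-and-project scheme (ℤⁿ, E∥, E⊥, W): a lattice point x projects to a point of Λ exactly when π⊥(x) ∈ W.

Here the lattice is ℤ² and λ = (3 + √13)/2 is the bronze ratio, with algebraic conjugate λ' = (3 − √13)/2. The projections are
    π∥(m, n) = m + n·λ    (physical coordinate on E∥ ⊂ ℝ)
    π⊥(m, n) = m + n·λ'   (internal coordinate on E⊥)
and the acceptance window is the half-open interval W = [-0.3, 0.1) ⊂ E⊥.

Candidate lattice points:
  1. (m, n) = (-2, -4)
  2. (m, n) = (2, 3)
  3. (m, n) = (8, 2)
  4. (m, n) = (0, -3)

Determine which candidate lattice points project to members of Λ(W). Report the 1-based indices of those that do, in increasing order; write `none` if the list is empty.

none

λ' = (3−√13)/2 ≈ -0.302776.
[1] lift (-2,-4): star map gives -0.788897; window check -0.3 ≤ -0.788897 < 0.1 is false → out
[2] lift (2,3): star map gives 1.091673; window check -0.3 ≤ 1.091673 < 0.1 is false → out
[3] lift (8,2): star map gives 7.394449; window check -0.3 ≤ 7.394449 < 0.1 is false → out
[4] lift (0,-3): star map gives 0.908327; window check -0.3 ≤ 0.908327 < 0.1 is false → out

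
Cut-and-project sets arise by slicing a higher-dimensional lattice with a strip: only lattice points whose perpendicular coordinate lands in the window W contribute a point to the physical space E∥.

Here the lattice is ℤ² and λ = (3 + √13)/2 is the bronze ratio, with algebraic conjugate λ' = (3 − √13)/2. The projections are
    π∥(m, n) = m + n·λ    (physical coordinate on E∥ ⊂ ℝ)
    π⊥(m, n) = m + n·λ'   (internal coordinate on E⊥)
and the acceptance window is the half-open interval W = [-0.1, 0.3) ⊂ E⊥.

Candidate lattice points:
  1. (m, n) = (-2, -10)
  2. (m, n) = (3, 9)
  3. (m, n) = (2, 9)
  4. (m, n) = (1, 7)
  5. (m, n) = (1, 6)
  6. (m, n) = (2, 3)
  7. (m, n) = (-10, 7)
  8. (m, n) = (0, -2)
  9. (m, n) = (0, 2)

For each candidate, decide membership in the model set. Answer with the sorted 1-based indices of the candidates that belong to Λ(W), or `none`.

Compute λ' = (3−√13)/2 = -0.30278, so π⊥(m,n) = m -0.30278·n.
candidate 1: (m,n)=(-2,-10) → π∥ = -2-10·λ ≈ -35.02776, π⊥ = -2-10·λ' ≈ 1.02776 ∉ [-0.1, 0.3) ⇒ out
candidate 2: (m,n)=(3,9) → π∥ = 3+9·λ ≈ 32.72498, π⊥ = 3+9·λ' ≈ 0.27502 ∈ [-0.1, 0.3) ⇒ IN Λ
candidate 3: (m,n)=(2,9) → π∥ = 2+9·λ ≈ 31.72498, π⊥ = 2+9·λ' ≈ -0.72498 ∉ [-0.1, 0.3) ⇒ out
candidate 4: (m,n)=(1,7) → π∥ = 1+7·λ ≈ 24.11943, π⊥ = 1+7·λ' ≈ -1.11943 ∉ [-0.1, 0.3) ⇒ out
candidate 5: (m,n)=(1,6) → π∥ = 1+6·λ ≈ 20.81665, π⊥ = 1+6·λ' ≈ -0.81665 ∉ [-0.1, 0.3) ⇒ out
candidate 6: (m,n)=(2,3) → π∥ = 2+3·λ ≈ 11.90833, π⊥ = 2+3·λ' ≈ 1.09167 ∉ [-0.1, 0.3) ⇒ out
candidate 7: (m,n)=(-10,7) → π∥ = -10+7·λ ≈ 13.11943, π⊥ = -10+7·λ' ≈ -12.11943 ∉ [-0.1, 0.3) ⇒ out
candidate 8: (m,n)=(0,-2) → π∥ = 0-2·λ ≈ -6.60555, π⊥ = 0-2·λ' ≈ 0.60555 ∉ [-0.1, 0.3) ⇒ out
candidate 9: (m,n)=(0,2) → π∥ = 0+2·λ ≈ 6.60555, π⊥ = 0+2·λ' ≈ -0.60555 ∉ [-0.1, 0.3) ⇒ out

2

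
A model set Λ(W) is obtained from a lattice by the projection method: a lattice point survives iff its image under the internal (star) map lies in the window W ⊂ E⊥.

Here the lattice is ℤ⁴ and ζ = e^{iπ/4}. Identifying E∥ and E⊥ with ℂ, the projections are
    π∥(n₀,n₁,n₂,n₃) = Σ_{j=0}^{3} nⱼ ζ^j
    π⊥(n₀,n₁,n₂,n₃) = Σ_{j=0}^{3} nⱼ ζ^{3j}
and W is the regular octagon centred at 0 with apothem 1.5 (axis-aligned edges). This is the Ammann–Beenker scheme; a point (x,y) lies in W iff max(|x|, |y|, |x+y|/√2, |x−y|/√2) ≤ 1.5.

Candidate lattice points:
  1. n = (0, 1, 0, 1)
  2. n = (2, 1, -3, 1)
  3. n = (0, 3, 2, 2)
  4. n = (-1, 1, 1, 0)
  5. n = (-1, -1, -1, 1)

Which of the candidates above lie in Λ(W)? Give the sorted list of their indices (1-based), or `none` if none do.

Internal map: ζ^{3j} for j=0..3 gives (1,0), (−√2/2,√2/2), (0,−1), (√2/2,√2/2).
candidate 1: n = (0, 1, 0, 1) → π⊥ ≈ (+0.0000, +1.4142); max(|x|,|y|,|x±y|/√2) = 1.4142 ≤ 1.5 ⇒ ∈ W
candidate 2: n = (2, 1, -3, 1) → π⊥ ≈ (+2.0000, +4.4142); max(|x|,|y|,|x±y|/√2) = 4.5355 > 1.5 ⇒ ∉ W
candidate 3: n = (0, 3, 2, 2) → π⊥ ≈ (-0.7071, +1.5355); max(|x|,|y|,|x±y|/√2) = 1.5858 > 1.5 ⇒ ∉ W
candidate 4: n = (-1, 1, 1, 0) → π⊥ ≈ (-1.7071, -0.2929); max(|x|,|y|,|x±y|/√2) = 1.7071 > 1.5 ⇒ ∉ W
candidate 5: n = (-1, -1, -1, 1) → π⊥ ≈ (+0.4142, +1.0000); max(|x|,|y|,|x±y|/√2) = 1.0000 ≤ 1.5 ⇒ ∈ W

1, 5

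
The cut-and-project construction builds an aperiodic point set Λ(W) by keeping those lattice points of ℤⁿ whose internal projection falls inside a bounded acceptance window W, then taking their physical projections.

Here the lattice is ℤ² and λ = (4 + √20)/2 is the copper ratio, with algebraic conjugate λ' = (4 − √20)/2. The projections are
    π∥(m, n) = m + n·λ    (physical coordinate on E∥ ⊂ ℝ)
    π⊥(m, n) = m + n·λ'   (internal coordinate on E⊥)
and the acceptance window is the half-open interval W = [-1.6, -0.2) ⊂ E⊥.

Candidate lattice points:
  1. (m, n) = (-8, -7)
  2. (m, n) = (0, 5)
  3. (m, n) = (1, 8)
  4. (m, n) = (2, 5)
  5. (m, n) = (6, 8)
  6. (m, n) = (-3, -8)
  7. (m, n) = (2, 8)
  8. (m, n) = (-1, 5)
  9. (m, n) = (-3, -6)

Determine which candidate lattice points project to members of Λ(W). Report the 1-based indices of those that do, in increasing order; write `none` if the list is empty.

Numerically λ ≈ 4.2361 and λ' = −1/λ ≈ -0.2361.
[1] lift (-8,-7): star map gives -6.3475; window check -1.6 ≤ -6.3475 < -0.2 is false → out
[2] lift (0,5): star map gives -1.1803; window check -1.6 ≤ -1.1803 < -0.2 is true → IN Λ
[3] lift (1,8): star map gives -0.8885; window check -1.6 ≤ -0.8885 < -0.2 is true → IN Λ
[4] lift (2,5): star map gives 0.8197; window check -1.6 ≤ 0.8197 < -0.2 is false → out
[5] lift (6,8): star map gives 4.1115; window check -1.6 ≤ 4.1115 < -0.2 is false → out
[6] lift (-3,-8): star map gives -1.1115; window check -1.6 ≤ -1.1115 < -0.2 is true → IN Λ
[7] lift (2,8): star map gives 0.1115; window check -1.6 ≤ 0.1115 < -0.2 is false → out
[8] lift (-1,5): star map gives -2.1803; window check -1.6 ≤ -2.1803 < -0.2 is false → out
[9] lift (-3,-6): star map gives -1.5836; window check -1.6 ≤ -1.5836 < -0.2 is true → IN Λ

2, 3, 6, 9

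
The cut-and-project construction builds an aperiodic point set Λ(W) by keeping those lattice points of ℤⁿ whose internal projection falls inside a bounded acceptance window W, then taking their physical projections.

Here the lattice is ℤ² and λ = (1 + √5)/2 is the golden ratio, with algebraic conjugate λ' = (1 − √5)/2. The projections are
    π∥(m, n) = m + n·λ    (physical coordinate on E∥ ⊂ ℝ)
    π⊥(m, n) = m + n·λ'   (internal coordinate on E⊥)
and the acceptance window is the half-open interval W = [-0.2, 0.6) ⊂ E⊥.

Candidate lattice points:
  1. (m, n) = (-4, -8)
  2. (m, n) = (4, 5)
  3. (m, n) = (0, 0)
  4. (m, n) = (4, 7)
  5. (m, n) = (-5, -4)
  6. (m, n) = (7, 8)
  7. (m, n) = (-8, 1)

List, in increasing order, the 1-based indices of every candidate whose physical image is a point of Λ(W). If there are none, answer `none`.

3

Numerically λ ≈ 1.61803 and λ' = −1/λ ≈ -0.61803.
candidate 1: (m,n)=(-4,-8) → π∥ = -4-8·λ ≈ -16.94427, π⊥ = -4-8·λ' ≈ 0.94427 ∉ [-0.2, 0.6) ⇒ out
candidate 2: (m,n)=(4,5) → π∥ = 4+5·λ ≈ 12.09017, π⊥ = 4+5·λ' ≈ 0.90983 ∉ [-0.2, 0.6) ⇒ out
candidate 3: (m,n)=(0,0) → π∥ = 0+0·λ ≈ 0.00000, π⊥ = 0+0·λ' ≈ 0.00000 ∈ [-0.2, 0.6) ⇒ IN Λ
candidate 4: (m,n)=(4,7) → π∥ = 4+7·λ ≈ 15.32624, π⊥ = 4+7·λ' ≈ -0.32624 ∉ [-0.2, 0.6) ⇒ out
candidate 5: (m,n)=(-5,-4) → π∥ = -5-4·λ ≈ -11.47214, π⊥ = -5-4·λ' ≈ -2.52786 ∉ [-0.2, 0.6) ⇒ out
candidate 6: (m,n)=(7,8) → π∥ = 7+8·λ ≈ 19.94427, π⊥ = 7+8·λ' ≈ 2.05573 ∉ [-0.2, 0.6) ⇒ out
candidate 7: (m,n)=(-8,1) → π∥ = -8+1·λ ≈ -6.38197, π⊥ = -8+1·λ' ≈ -8.61803 ∉ [-0.2, 0.6) ⇒ out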